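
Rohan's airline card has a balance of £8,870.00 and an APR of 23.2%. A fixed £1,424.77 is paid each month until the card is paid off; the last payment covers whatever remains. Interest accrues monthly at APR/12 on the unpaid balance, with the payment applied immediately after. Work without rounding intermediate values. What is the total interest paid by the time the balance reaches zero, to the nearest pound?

£675

Monthly rate r = 23.2%/12 = 1.93333% = 0.0193333.
Payoff takes n = ⌈−ln(1 − rB₀/P)/ln(1+r)⌉ = ⌈6.697⌉ = 7 payments; the last is £996.24.
Total paid = 6·£1,424.77 + £996.24 = £9,544.86.
Total interest = total paid − principal = £9,544.86 − £8,870.00 = £674.86.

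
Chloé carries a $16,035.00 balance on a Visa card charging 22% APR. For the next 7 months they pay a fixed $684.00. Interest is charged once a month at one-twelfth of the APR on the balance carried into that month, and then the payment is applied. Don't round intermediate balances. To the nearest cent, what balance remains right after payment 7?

$13,149.99

Monthly rate r = 22%/12 = 1.83333% = 0.0183333.
Each month: B ← B·(1+r) − $684.00.
Month 1: interest $293.98; balance after payment $15,644.98.
Month 2: interest $286.82; balance after payment $15,247.80.
Month 3: interest $279.54; balance after payment $14,843.34.
Month 4: interest $272.13; balance after payment $14,431.47.
Month 5: interest $264.58; balance after payment $14,012.05.
Month 6: interest $256.89; balance after payment $13,584.93.
Month 7: interest $249.06; balance after payment $13,149.99.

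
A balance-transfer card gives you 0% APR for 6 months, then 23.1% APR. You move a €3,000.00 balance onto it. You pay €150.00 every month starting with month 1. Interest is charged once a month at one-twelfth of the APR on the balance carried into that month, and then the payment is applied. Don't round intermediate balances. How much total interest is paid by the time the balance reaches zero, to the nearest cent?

€370.79

Promo months 1–6 at r₀ = 0%/12 = 0; months 7+ at r₁ = 23.1%/12 = 0.01925.
After month 6 (no interest yet): B = €3,000.00 − 6·€150.00 = €2,100.00.
Then at r₁ with €150.00/mo: n₂ = −ln(1 − r₁·B/P)/ln(1+r₁) ≈ 16.47 → 17 more payments.
Total paid = 22·€150.00 + €70.79 = €3,370.79; interest = €3,370.79 − €3,000.00 = €370.79.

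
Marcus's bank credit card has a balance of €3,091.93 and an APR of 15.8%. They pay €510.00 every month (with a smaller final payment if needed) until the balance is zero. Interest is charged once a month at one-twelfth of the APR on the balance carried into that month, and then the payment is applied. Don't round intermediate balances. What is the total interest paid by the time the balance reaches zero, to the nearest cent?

Monthly rate r = 15.8%/12 = 1.31667% = 0.0131667.
Payoff takes n = ⌈−ln(1 − rB₀/P)/ln(1+r)⌉ = ⌈6.360⌉ = 7 payments; the last is €184.26.
Total paid = 6·€510.00 + €184.26 = €3,244.26.
Total interest = total paid − principal = €3,244.26 − €3,091.93 = €152.33.

€152.33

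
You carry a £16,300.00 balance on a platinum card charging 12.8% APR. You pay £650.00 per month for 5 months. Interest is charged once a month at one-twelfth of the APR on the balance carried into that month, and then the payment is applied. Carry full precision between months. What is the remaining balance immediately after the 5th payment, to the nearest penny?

£13,868.00

Monthly rate r = 12.8%/12 = 1.06667% = 0.0106667.
Each month: B ← B·(1+r) − £650.00.
Month 1: interest £173.87; balance after payment £15,823.87.
Month 2: interest £168.79; balance after payment £15,342.65.
Month 3: interest £163.65; balance after payment £14,856.31.
Month 4: interest £158.47; balance after payment £14,364.78.
Month 5: interest £153.22; balance after payment £13,868.00.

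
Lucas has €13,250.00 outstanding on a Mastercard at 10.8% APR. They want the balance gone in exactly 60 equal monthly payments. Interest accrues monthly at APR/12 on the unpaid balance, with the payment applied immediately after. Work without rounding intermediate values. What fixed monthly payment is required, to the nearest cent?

Monthly rate r = 10.8%/12 = 0.9% = 0.009.
Level-payment amortization: P = B₀·r / (1 − (1+r)^(−n)) = 13250.00·0.009 / (1 − 1.009^(−60)).
Denominator 1 − (1+r)^(−60) = 0.415842407.
P = 119.25 / 0.415842407 ≈ 286.77.

€286.77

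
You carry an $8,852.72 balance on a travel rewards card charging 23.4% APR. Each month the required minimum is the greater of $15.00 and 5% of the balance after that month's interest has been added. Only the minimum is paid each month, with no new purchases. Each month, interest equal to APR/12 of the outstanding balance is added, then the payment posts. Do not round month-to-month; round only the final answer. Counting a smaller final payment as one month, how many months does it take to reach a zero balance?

132 months

Monthly rate r = 23.4%/12 = 1.95% = 0.0195.
While 5% of the post-interest balance exceeds $15.00, each month B ← (B·(1+r))·(1 − 0.05), i.e. B shrinks by the factor (1+r)·0.95 = 0.96852.
This holds for months 1–107. Entering month 108 the balance is $289.03; 5% of the post-interest balance is now below $15.00, so the flat $15.00 minimum applies from here.
From month 108 a fixed $15.00 at rate r clears $289.03 in 25 more payments. Total: 107 + 25 = 132 months.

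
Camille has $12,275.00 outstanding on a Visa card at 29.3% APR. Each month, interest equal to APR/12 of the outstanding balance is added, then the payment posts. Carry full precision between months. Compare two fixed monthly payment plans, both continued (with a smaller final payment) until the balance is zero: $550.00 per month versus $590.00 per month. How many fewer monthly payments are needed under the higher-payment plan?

Monthly rate r = 29.3%/12 = 2.44167% = 0.0244167.
At $550.00/mo: n = ⌈−ln(1 − rB₀/P)/ln(1+r)⌉ = 33 payments (last $351.94); total interest = total paid − $12,275.00 = $5,676.94.
At $590.00/mo: 30 payments (last $238.48); total interest $5,073.48.
Payments saved = 33 − 30 = 3.

3 fewer payments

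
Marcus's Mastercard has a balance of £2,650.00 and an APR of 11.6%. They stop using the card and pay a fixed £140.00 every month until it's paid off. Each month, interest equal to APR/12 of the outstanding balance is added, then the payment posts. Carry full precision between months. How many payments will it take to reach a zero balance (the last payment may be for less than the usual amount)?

22 payments

Monthly rate r = 11.6%/12 = 0.966667% = 0.00966667.
Recurrence: B ← B·(1+r) − £140.00.
Month 1: interest £25.62; balance after payment £2,535.62.
Month 2: interest £24.51; balance after payment £2,420.13.
Closed form: n = −ln(1 − rB₀/P)/ln(1+r) = −ln(0.81702)/ln(1.00967) ≈ 21.006, so the balance reaches zero during payment 22.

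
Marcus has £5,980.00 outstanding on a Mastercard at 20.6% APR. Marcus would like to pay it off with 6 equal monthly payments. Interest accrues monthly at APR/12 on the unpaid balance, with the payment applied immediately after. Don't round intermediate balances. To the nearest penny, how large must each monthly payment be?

£1,057.40

Monthly rate r = 20.6%/12 = 1.71667% = 0.0171667.
Level-payment amortization: P = B₀·r / (1 − (1+r)^(−n)) = 5980.00·0.0171667 / (1 − 1.01717^(−6)).
Denominator 1 − (1+r)^(−6) = 0.097084138.
P = 102.657 / 0.097084138 ≈ 1057.40.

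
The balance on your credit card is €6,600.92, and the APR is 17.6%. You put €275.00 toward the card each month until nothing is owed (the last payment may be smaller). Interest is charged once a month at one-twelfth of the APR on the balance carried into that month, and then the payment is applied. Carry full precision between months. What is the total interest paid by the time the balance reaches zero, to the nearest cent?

€1,595.30

Monthly rate r = 17.6%/12 = 1.46667% = 0.0146667.
Payoff takes n = ⌈−ln(1 − rB₀/P)/ln(1+r)⌉ = ⌈29.803⌉ = 30 payments; the last is €221.22.
Total paid = 29·€275.00 + €221.22 = €8,196.22.
Total interest = total paid − principal = €8,196.22 − €6,600.92 = €1,595.30.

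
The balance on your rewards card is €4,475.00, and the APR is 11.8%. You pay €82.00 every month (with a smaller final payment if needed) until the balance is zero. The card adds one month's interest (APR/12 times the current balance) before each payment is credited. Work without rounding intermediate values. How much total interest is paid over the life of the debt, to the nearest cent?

€1,971.28

Monthly rate r = 11.8%/12 = 0.983333% = 0.00983333.
Payoff takes n = ⌈−ln(1 − rB₀/P)/ln(1+r)⌉ = ⌈78.612⌉ = 79 payments; the last is €50.28.
Total paid = 78·€82.00 + €50.28 = €6,446.28.
Total interest = total paid − principal = €6,446.28 − €4,475.00 = €1,971.28.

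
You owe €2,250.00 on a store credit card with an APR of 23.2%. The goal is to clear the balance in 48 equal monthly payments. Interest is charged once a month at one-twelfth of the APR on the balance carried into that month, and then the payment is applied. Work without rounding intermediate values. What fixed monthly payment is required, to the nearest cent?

Monthly rate r = 23.2%/12 = 1.93333% = 0.0193333.
Level-payment amortization: P = B₀·r / (1 − (1+r)^(−n)) = 2250.00·0.0193333 / (1 − 1.01933^(−48)).
Denominator 1 − (1+r)^(−48) = 0.601139403.
P = 43.5 / 0.601139403 ≈ 72.36.

€72.36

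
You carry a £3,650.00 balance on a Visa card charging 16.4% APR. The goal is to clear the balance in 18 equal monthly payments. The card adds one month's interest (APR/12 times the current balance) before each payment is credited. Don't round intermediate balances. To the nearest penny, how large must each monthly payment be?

£230.12

Monthly rate r = 16.4%/12 = 1.36667% = 0.0136667.
Level-payment amortization: P = B₀·r / (1 − (1+r)^(−n)) = 3650.00·0.0136667 / (1 − 1.01367^(−18)).
Denominator 1 − (1+r)^(−18) = 0.216774133.
P = 49.8833 / 0.216774133 ≈ 230.12.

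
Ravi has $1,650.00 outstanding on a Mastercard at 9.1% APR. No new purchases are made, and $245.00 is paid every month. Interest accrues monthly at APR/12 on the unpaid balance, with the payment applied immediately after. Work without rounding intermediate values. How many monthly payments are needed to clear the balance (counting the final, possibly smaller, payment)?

Monthly rate r = 9.1%/12 = 0.758333% = 0.00758333.
Recurrence: B ← B·(1+r) − $245.00.
Month 1: interest $12.51; balance after payment $1,417.51.
Month 2: interest $10.75; balance after payment $1,183.26.
Closed form: n = −ln(1 − rB₀/P)/ln(1+r) = −ln(0.94893)/ln(1.00758) ≈ 6.939, so the balance reaches zero during payment 7.

7 months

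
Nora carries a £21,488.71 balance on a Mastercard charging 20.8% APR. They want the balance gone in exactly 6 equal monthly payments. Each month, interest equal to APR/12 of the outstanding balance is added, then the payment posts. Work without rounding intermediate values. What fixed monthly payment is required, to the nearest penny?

Monthly rate r = 20.8%/12 = 1.73333% = 0.0173333.
Level-payment amortization: P = B₀·r / (1 − (1+r)^(−n)) = 21488.71·0.0173333 / (1 − 1.01733^(−6)).
Denominator 1 − (1+r)^(−6) = 0.0979713066.
P = 372.471 / 0.0979713066 ≈ 3801.84.

£3,801.84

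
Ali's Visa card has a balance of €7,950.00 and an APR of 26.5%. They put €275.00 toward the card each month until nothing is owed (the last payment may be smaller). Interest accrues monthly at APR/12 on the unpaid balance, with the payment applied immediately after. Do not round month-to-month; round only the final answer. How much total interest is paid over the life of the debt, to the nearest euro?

Monthly rate r = 26.5%/12 = 2.20833% = 0.0220833.
Payoff takes n = ⌈−ln(1 − rB₀/P)/ln(1+r)⌉ = ⌈46.571⌉ = 47 payments; the last is €157.64.
Total paid = 46·€275.00 + €157.64 = €12,807.64.
Total interest = total paid − principal = €12,807.64 − €7,950.00 = €4,857.64.

€4,858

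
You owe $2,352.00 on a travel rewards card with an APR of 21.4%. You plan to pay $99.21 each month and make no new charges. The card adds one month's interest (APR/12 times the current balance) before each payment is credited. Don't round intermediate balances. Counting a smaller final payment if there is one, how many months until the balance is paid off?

Monthly rate r = 21.4%/12 = 1.78333% = 0.0178333.
Recurrence: B ← B·(1+r) − $99.21.
Month 1: interest $41.94; balance after payment $2,294.73.
Month 2: interest $40.92; balance after payment $2,236.45.
Closed form: n = −ln(1 − rB₀/P)/ln(1+r) = −ln(0.57722)/ln(1.01783) ≈ 31.089, so the balance reaches zero during payment 32.

32 months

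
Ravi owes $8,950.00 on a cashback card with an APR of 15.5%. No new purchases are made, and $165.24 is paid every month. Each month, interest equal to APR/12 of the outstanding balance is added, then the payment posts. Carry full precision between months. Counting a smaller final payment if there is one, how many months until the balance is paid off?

94 months

Monthly rate r = 15.5%/12 = 1.29167% = 0.0129167.
Recurrence: B ← B·(1+r) − $165.24.
Month 1: interest $115.60; balance after payment $8,900.36.
Month 2: interest $114.96; balance after payment $8,850.09.
Closed form: n = −ln(1 − rB₀/P)/ln(1+r) = −ln(0.30039)/ln(1.01292) ≈ 93.711, so the balance reaches zero during payment 94.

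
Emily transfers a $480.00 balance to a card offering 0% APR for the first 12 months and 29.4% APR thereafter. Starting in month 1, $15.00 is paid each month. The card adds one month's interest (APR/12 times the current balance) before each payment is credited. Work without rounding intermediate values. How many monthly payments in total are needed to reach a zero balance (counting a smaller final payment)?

40 payments

Promo months 1–12 at r₀ = 0%/12 = 0; months 13+ at r₁ = 29.4%/12 = 0.0245.
After month 12 (no interest yet): B = $480.00 − 12·$15.00 = $300.00.
Then at r₁ with $15.00/mo: n₂ = −ln(1 − r₁·B/P)/ln(1+r₁) ≈ 27.82 → 28 more payments.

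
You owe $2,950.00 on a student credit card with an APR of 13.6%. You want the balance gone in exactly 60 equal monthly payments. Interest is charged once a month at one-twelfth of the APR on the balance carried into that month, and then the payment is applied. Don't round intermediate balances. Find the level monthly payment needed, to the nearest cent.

$68.03

Monthly rate r = 13.6%/12 = 1.13333% = 0.0113333.
Level-payment amortization: P = B₀·r / (1 − (1+r)^(−n)) = 2950.00·0.0113333 / (1 − 1.01133^(−60)).
Denominator 1 − (1+r)^(−60) = 0.491441759.
P = 33.4333 / 0.491441759 ≈ 68.03.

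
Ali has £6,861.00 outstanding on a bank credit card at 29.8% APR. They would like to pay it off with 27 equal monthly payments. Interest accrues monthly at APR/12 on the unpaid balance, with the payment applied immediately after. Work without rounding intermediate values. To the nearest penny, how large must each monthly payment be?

Monthly rate r = 29.8%/12 = 2.48333% = 0.0248333.
Level-payment amortization: P = B₀·r / (1 − (1+r)^(−n)) = 6861.00·0.0248333 / (1 − 1.02483^(−27)).
Denominator 1 − (1+r)^(−27) = 0.484341183.
P = 170.381 / 0.484341183 ≈ 351.78.

£351.78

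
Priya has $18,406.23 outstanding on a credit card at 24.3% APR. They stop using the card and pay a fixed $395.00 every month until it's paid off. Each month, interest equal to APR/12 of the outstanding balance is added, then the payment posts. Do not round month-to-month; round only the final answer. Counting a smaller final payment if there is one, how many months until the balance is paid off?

144 months

Monthly rate r = 24.3%/12 = 2.025% = 0.02025.
Recurrence: B ← B·(1+r) − $395.00.
Month 1: interest $372.73; balance after payment $18,383.96.
Month 2: interest $372.28; balance after payment $18,361.23.
Closed form: n = −ln(1 − rB₀/P)/ln(1+r) = −ln(0.056389)/ln(1.02025) ≈ 143.432, so the balance reaches zero during payment 144.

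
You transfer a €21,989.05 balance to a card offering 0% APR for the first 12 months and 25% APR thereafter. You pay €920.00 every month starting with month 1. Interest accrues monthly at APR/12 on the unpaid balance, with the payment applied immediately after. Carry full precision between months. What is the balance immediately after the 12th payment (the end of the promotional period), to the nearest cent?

Promo months 1–12 at r₀ = 0%/12 = 0; months 13+ at r₁ = 25%/12 = 0.0208333.
After month 12 (no interest yet): B = €21,989.05 − 12·€920.00 = €10,949.05.

€10,949.05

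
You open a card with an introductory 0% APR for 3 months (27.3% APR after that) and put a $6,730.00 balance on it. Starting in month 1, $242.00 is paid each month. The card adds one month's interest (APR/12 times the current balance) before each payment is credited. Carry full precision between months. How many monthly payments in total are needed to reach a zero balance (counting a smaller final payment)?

Promo months 1–3 at r₀ = 0%/12 = 0; months 4+ at r₁ = 27.3%/12 = 0.02275.
After month 3 (no interest yet): B = $6,730.00 − 3·$242.00 = $6,004.00.
Then at r₁ with $242.00/mo: n₂ = −ln(1 − r₁·B/P)/ln(1+r₁) ≈ 36.95 → 37 more payments.

40 months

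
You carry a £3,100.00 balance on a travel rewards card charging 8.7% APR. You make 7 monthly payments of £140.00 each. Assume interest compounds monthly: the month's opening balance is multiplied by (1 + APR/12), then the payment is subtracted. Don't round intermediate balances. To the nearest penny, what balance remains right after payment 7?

£2,259.21

Monthly rate r = 8.7%/12 = 0.725% = 0.00725.
Each month: B ← B·(1+r) − £140.00.
Month 1: interest £22.47; balance after payment £2,982.47.
Month 2: interest £21.62; balance after payment £2,864.10.
Month 3: interest £20.76; balance after payment £2,744.86.
Month 4: interest £19.90; balance after payment £2,624.76.
Month 5: interest £19.03; balance after payment £2,503.79.
Month 6: interest £18.15; balance after payment £2,381.94.
Month 7: interest £17.27; balance after payment £2,259.21.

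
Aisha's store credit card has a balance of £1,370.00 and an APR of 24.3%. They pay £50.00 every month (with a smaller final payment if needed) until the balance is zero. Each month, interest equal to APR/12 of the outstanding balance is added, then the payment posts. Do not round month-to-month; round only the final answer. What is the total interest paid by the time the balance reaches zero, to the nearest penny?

Monthly rate r = 24.3%/12 = 2.025% = 0.02025.
Payoff takes n = ⌈−ln(1 − rB₀/P)/ln(1+r)⌉ = ⌈40.371⌉ = 41 payments; the last is £18.66.
Total paid = 40·£50.00 + £18.66 = £2,018.66.
Total interest = total paid − principal = £2,018.66 − £1,370.00 = £648.66.

£648.66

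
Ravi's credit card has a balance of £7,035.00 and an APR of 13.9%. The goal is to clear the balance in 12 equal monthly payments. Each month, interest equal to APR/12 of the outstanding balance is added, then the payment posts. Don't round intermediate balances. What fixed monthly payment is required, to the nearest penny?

Monthly rate r = 13.9%/12 = 1.15833% = 0.0115833.
Level-payment amortization: P = B₀·r / (1 − (1+r)^(−n)) = 7035.00·0.0115833 / (1 − 1.01158^(−12)).
Denominator 1 − (1+r)^(−12) = 0.129076487.
P = 81.4888 / 0.129076487 ≈ 631.32.

£631.32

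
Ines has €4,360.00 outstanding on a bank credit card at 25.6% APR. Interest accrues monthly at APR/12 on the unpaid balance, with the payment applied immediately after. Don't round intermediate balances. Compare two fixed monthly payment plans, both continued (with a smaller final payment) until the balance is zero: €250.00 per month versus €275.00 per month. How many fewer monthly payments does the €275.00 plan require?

Monthly rate r = 25.6%/12 = 2.13333% = 0.0213333.
At €250.00/mo: n = ⌈−ln(1 − rB₀/P)/ln(1+r)⌉ = 23 payments (last €10.80); total interest = total paid − €4,360.00 = €1,150.80.
At €275.00/mo: 20 payments (last €154.02); total interest €1,019.02.
Payments saved = 23 − 20 = 3.

3 fewer payments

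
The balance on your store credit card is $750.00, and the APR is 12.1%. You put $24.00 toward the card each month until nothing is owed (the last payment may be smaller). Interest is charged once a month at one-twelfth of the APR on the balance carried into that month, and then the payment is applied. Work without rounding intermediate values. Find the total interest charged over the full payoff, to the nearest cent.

$155.42

Monthly rate r = 12.1%/12 = 1.00833% = 0.0100833.
Payoff takes n = ⌈−ln(1 − rB₀/P)/ln(1+r)⌉ = ⌈37.725⌉ = 38 payments; the last is $17.42.
Total paid = 37·$24.00 + $17.42 = $905.42.
Total interest = total paid − principal = $905.42 − $750.00 = $155.42.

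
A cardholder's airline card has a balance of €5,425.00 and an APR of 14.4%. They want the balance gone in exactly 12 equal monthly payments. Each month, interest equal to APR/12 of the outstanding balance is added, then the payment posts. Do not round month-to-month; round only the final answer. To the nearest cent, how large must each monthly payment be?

Monthly rate r = 14.4%/12 = 1.2% = 0.012.
Level-payment amortization: P = B₀·r / (1 − (1+r)^(−n)) = 5425.00·0.012 / (1 − 1.012^(−12)).
Denominator 1 − (1+r)^(−12) = 0.133369738.
P = 65.1 / 0.133369738 ≈ 488.12.

€488.12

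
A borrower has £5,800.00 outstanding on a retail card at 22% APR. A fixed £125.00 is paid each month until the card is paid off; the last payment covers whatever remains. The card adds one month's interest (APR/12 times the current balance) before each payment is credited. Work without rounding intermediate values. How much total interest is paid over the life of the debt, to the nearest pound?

Monthly rate r = 22%/12 = 1.83333% = 0.0183333.
Payoff takes n = ⌈−ln(1 − rB₀/P)/ln(1+r)⌉ = ⌈104.670⌉ = 105 payments; the last is £84.02.
Total paid = 104·£125.00 + £84.02 = £13,084.02.
Total interest = total paid − principal = £13,084.02 − £5,800.00 = £7,284.02.

£7,284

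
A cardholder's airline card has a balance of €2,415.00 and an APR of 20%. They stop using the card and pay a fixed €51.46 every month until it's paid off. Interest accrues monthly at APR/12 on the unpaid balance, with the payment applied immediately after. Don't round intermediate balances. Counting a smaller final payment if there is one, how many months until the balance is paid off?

93 payments

Monthly rate r = 20%/12 = 1.66667% = 0.0166667.
Recurrence: B ← B·(1+r) − €51.46.
Month 1: interest €40.25; balance after payment €2,403.79.
Month 2: interest €40.06; balance after payment €2,392.39.
Closed form: n = −ln(1 − rB₀/P)/ln(1+r) = −ln(0.21784)/ln(1.01667) ≈ 92.200, so the balance reaches zero during payment 93.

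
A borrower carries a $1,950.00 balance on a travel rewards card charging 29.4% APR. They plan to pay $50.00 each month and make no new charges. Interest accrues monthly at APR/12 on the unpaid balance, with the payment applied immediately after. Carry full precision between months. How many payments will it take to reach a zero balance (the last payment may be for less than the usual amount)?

129 payments

Monthly rate r = 29.4%/12 = 2.45% = 0.0245.
Recurrence: B ← B·(1+r) − $50.00.
Month 1: interest $47.77; balance after payment $1,947.78.
Month 2: interest $47.72; balance after payment $1,945.50.
Closed form: n = −ln(1 − rB₀/P)/ln(1+r) = −ln(0.0445)/ln(1.0245) ≈ 128.581, so the balance reaches zero during payment 129.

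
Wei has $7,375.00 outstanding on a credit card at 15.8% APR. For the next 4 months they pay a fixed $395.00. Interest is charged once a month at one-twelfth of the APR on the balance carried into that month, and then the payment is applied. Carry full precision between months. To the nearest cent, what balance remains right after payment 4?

Monthly rate r = 15.8%/12 = 1.31667% = 0.0131667.
Each month: B ← B·(1+r) − $395.00.
Month 1: interest $97.10; balance after payment $7,077.10.
Month 2: interest $93.18; balance after payment $6,775.29.
Month 3: interest $89.21; balance after payment $6,469.49.
Month 4: interest $85.18; balance after payment $6,159.68.

$6,159.68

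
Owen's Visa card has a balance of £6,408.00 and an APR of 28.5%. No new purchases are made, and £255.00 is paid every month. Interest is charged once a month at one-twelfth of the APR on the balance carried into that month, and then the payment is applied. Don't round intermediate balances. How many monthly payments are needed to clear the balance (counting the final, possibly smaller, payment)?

39 months

Monthly rate r = 28.5%/12 = 2.375% = 0.02375.
Recurrence: B ← B·(1+r) − £255.00.
Month 1: interest £152.19; balance after payment £6,305.19.
Month 2: interest £149.75; balance after payment £6,199.94.
Closed form: n = −ln(1 − rB₀/P)/ln(1+r) = −ln(0.40318)/ln(1.02375) ≈ 38.700, so the balance reaches zero during payment 39.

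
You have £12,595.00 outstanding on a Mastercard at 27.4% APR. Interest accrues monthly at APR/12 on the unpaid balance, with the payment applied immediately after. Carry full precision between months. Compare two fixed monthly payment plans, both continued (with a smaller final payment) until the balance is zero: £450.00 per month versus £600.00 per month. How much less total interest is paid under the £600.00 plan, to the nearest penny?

£2,969.23

Monthly rate r = 27.4%/12 = 2.28333% = 0.0228333.
At £450.00/mo: n = ⌈−ln(1 − rB₀/P)/ln(1+r)⌉ = 46 payments (last £63.46); total interest = total paid − £12,595.00 = £7,718.46.
At £600.00/mo: 29 payments (last £544.23); total interest £4,749.23.
Interest saved = £7,718.46 − £4,749.23 = £2,969.23.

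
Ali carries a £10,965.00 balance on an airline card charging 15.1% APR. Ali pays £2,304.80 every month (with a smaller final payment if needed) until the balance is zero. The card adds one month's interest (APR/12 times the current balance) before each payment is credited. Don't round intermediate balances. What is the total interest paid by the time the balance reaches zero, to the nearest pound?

Monthly rate r = 15.1%/12 = 1.25833% = 0.0125833.
Payoff takes n = ⌈−ln(1 − rB₀/P)/ln(1+r)⌉ = ⌈4.937⌉ = 5 payments; the last is £2,159.57.
Total paid = 4·£2,304.80 + £2,159.57 = £11,378.77.
Total interest = total paid − principal = £11,378.77 − £10,965.00 = £413.77.

£414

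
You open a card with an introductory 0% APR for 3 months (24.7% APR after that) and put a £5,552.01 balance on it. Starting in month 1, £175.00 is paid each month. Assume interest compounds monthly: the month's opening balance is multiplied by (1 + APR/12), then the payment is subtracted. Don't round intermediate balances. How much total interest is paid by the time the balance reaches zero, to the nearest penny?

£2,657.96

Promo months 1–3 at r₀ = 0%/12 = 0; months 4+ at r₁ = 24.7%/12 = 0.0205833.
After month 3 (no interest yet): B = £5,552.01 − 3·£175.00 = £5,027.01.
Then at r₁ with £175.00/mo: n₂ = −ln(1 − r₁·B/P)/ln(1+r₁) ≈ 43.91 → 44 more payments.
Total paid = 46·£175.00 + £159.97 = £8,209.97; interest = £8,209.97 − £5,552.01 = £2,657.96.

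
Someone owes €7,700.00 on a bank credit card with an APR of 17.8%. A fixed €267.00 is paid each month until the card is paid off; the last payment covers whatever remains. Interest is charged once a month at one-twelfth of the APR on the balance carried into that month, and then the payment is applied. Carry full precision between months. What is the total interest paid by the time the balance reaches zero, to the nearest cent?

€2,422.60

Monthly rate r = 17.8%/12 = 1.48333% = 0.0148333.
Payoff takes n = ⌈−ln(1 − rB₀/P)/ln(1+r)⌉ = ⌈37.912⌉ = 38 payments; the last is €243.60.
Total paid = 37·€267.00 + €243.60 = €10,122.60.
Total interest = total paid − principal = €10,122.60 − €7,700.00 = €2,422.60.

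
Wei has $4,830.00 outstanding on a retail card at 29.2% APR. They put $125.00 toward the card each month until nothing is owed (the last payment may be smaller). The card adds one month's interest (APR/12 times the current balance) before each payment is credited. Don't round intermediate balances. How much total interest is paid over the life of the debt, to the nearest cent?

Monthly rate r = 29.2%/12 = 2.43333% = 0.0243333.
Payoff takes n = ⌈−ln(1 − rB₀/P)/ln(1+r)⌉ = ⌈117.187⌉ = 118 payments; the last is $23.65.
Total paid = 117·$125.00 + $23.65 = $14,648.65.
Total interest = total paid − principal = $14,648.65 − $4,830.00 = $9,818.65.

$9,818.65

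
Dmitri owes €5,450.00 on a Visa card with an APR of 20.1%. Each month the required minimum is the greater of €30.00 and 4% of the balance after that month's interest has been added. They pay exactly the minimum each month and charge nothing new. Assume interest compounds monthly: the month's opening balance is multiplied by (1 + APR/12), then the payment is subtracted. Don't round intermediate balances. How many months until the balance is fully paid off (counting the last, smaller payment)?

115 months

Monthly rate r = 20.1%/12 = 1.675% = 0.01675.
While 4% of the post-interest balance exceeds €30.00, each month B ← (B·(1+r))·(1 − 0.04), i.e. B shrinks by the factor (1+r)·0.96 = 0.97608.
This holds for months 1–83. Entering month 84 the balance is €730.61; 4% of the post-interest balance is now below €30.00, so the flat €30.00 minimum applies from here.
From month 84 a fixed €30.00 at rate r clears €730.61 in 32 more payments. Total: 83 + 32 = 115 months.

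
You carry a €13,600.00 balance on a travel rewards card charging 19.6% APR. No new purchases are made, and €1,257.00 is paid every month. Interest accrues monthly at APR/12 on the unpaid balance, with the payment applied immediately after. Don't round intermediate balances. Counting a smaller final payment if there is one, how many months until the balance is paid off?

Monthly rate r = 19.6%/12 = 1.63333% = 0.0163333.
Recurrence: B ← B·(1+r) − €1,257.00.
Month 1: interest €222.13; balance after payment €12,565.13.
Month 2: interest €205.23; balance after payment €11,513.36.
Closed form: n = −ln(1 − rB₀/P)/ln(1+r) = −ln(0.82328)/ln(1.01633) ≈ 12.002, so the balance reaches zero during payment 13.

13 payments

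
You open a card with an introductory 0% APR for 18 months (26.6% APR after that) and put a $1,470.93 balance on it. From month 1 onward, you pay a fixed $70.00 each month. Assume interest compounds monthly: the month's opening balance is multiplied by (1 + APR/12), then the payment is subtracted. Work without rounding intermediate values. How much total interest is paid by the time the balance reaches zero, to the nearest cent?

$9.89

Promo months 1–18 at r₀ = 0%/12 = 0; months 19+ at r₁ = 26.6%/12 = 0.0221667.
After month 18 (no interest yet): B = $1,470.93 − 18·$70.00 = $210.93.
Then at r₁ with $70.00/mo: n₂ = −ln(1 − r₁·B/P)/ln(1+r₁) ≈ 3.15 → 4 more payments.
Total paid = 21·$70.00 + $10.82 = $1,480.82; interest = $1,480.82 − $1,470.93 = $9.89.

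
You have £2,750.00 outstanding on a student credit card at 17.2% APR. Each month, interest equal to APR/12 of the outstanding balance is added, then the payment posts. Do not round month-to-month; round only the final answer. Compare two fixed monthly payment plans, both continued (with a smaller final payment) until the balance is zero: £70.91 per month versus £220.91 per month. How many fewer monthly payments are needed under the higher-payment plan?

Monthly rate r = 17.2%/12 = 1.43333% = 0.0143333.
At £70.91/mo: n = ⌈−ln(1 − rB₀/P)/ln(1+r)⌉ = 58 payments (last £2.18); total interest = total paid − £2,750.00 = £1,294.05.
At £220.91/mo: 14 payments (last £179.15); total interest £300.98.
Payments saved = 58 − 14 = 44.

44 fewer payments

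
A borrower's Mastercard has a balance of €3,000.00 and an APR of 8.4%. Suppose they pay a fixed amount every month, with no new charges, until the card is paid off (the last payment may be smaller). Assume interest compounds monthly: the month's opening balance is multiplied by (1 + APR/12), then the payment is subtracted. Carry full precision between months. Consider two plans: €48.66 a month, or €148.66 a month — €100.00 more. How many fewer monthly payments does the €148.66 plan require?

Monthly rate r = 8.4%/12 = 0.7% = 0.007.
At €48.66/mo: n = ⌈−ln(1 − rB₀/P)/ln(1+r)⌉ = 81 payments (last €47.58); total interest = total paid − €3,000.00 = €940.38.
At €148.66/mo: 22 payments (last €123.75); total interest €245.61.
Payments saved = 81 − 22 = 59.

59 fewer payments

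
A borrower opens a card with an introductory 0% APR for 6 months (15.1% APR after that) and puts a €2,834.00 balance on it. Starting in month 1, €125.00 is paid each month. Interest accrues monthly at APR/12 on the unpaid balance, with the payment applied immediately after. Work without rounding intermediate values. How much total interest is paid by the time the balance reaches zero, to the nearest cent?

Promo months 1–6 at r₀ = 0%/12 = 0; months 7+ at r₁ = 15.1%/12 = 0.0125833.
After month 6 (no interest yet): B = €2,834.00 − 6·€125.00 = €2,084.00.
Then at r₁ with €125.00/mo: n₂ = −ln(1 − r₁·B/P)/ln(1+r₁) ≈ 18.83 → 19 more payments.
Total paid = 24·€125.00 + €103.76 = €3,103.76; interest = €3,103.76 − €2,834.00 = €269.76.

€269.76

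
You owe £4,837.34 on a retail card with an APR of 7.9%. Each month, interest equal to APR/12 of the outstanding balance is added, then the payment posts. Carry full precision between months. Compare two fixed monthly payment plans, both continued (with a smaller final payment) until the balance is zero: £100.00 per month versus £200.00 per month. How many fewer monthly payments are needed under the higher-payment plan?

Monthly rate r = 7.9%/12 = 0.658333% = 0.00658333.
At £100.00/mo: n = ⌈−ln(1 − rB₀/P)/ln(1+r)⌉ = 59 payments (last £42.99); total interest = total paid − £4,837.34 = £1,005.65.
At £200.00/mo: 27 payments (last £86.43); total interest £449.09.
Payments saved = 59 − 27 = 32.

32 fewer payments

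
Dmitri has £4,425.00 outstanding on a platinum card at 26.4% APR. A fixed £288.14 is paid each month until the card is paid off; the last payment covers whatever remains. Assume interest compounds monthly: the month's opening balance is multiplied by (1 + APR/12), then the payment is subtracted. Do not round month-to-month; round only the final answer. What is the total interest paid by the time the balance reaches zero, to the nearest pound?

Monthly rate r = 26.4%/12 = 2.2% = 0.022.
Payoff takes n = ⌈−ln(1 − rB₀/P)/ln(1+r)⌉ = ⌈18.945⌉ = 19 payments; the last is £272.48.
Total paid = 18·£288.14 + £272.48 = £5,459.00.
Total interest = total paid − principal = £5,459.00 − £4,425.00 = £1,034.00.

£1,034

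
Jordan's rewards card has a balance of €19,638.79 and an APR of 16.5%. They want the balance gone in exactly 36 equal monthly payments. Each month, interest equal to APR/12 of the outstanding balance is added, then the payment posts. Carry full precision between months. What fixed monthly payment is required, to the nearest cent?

€695.30

Monthly rate r = 16.5%/12 = 1.375% = 0.01375.
Level-payment amortization: P = B₀·r / (1 − (1+r)^(−n)) = 19638.79·0.01375 / (1 − 1.01375^(−36)).
Denominator 1 − (1+r)^(−36) = 0.388369999.
P = 270.033 / 0.388369999 ≈ 695.30.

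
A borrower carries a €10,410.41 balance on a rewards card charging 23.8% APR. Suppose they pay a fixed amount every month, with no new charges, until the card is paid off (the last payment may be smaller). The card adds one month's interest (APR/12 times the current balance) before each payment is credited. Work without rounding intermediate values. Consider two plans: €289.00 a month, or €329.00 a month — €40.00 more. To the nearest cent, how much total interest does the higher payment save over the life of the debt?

Monthly rate r = 23.8%/12 = 1.98333% = 0.0198333.
At €289.00/mo: n = ⌈−ln(1 − rB₀/P)/ln(1+r)⌉ = 64 payments (last €236.35); total interest = total paid − €10,410.41 = €8,032.94.
At €329.00/mo: 51 payments (last €97.28); total interest €6,136.87.
Interest saved = €8,032.94 − €6,136.87 = €1,896.07.

€1,896.07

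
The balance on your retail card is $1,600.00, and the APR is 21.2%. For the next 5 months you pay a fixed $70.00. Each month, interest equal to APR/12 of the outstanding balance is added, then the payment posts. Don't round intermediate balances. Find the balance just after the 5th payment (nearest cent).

$1,383.83

Monthly rate r = 21.2%/12 = 1.76667% = 0.0176667.
Each month: B ← B·(1+r) − $70.00.
Month 1: interest $28.27; balance after payment $1,558.27.
Month 2: interest $27.53; balance after payment $1,515.80.
Month 3: interest $26.78; balance after payment $1,472.58.
Month 4: interest $26.02; balance after payment $1,428.59.
Month 5: interest $25.24; balance after payment $1,383.83.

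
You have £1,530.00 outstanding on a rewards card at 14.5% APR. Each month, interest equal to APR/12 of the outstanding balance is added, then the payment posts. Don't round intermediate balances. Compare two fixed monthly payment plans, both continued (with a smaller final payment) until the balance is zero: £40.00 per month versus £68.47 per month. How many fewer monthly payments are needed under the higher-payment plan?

Monthly rate r = 14.5%/12 = 1.20833% = 0.0120833.
At £40.00/mo: n = ⌈−ln(1 − rB₀/P)/ln(1+r)⌉ = 52 payments (last £25.66); total interest = total paid − £1,530.00 = £535.66.
At £68.47/mo: 27 payments (last £13.97); total interest £264.19.
Payments saved = 52 − 27 = 25.

25 fewer payments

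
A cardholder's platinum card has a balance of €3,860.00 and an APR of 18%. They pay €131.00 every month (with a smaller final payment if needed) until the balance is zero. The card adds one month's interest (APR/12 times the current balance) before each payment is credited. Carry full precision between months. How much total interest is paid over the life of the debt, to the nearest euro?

€1,273

Monthly rate r = 18%/12 = 1.5% = 0.015.
Payoff takes n = ⌈−ln(1 − rB₀/P)/ln(1+r)⌉ = ⌈39.182⌉ = 40 payments; the last is €24.02.
Total paid = 39·€131.00 + €24.02 = €5,133.02.
Total interest = total paid − principal = €5,133.02 − €3,860.00 = €1,273.02.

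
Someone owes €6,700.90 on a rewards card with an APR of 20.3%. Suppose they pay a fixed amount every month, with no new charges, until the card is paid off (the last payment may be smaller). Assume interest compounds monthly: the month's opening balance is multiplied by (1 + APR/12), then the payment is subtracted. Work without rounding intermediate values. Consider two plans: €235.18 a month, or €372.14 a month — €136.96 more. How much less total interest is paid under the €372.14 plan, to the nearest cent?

€1,162.42

Monthly rate r = 20.3%/12 = 1.69167% = 0.0169167.
At €235.18/mo: n = ⌈−ln(1 − rB₀/P)/ln(1+r)⌉ = 40 payments (last €50.09); total interest = total paid − €6,700.90 = €2,521.21.
At €372.14/mo: 22 payments (last €244.75); total interest €1,358.79.
Interest saved = €2,521.21 − €1,358.79 = €1,162.42.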